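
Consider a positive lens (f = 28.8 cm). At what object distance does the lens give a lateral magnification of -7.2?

m = −d_i/d_o ⇒ d_i = −m·d_o.
1/f = 1/d_o + 1/d_i = 1/d_o − 1/(m·d_o) = (1 − 1/m)/d_o, so d_o = f(1 − 1/m) = (28.80)(1 − 1/(-7.2)) = 32.8 cm.

32.8 cm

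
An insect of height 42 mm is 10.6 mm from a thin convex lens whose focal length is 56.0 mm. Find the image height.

51.8 mm

1/d_i = 1/f − 1/d_o = 1/(56.00) − 1/(10.6) = -0.07648, so d_i = -13.07 mm.
m = −d_i/d_o = +1.233.
|h_i| = |m|·h_o = 1.233 × 42 = 51.8 mm. The image is virtual, upright and enlarged, on the same side as the object.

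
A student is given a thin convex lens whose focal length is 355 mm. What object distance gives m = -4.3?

438 mm

m = −d_i/d_o ⇒ d_i = −m·d_o.
1/f = 1/d_o + 1/d_i = 1/d_o − 1/(m·d_o) = (1 − 1/m)/d_o, so d_o = f(1 − 1/m) = (355.0)(1 − 1/(-4.3)) = 438 mm.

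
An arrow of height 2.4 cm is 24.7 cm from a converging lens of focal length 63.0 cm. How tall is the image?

3.95 cm

1/d_i = 1/f − 1/d_o = 1/(63.00) − 1/(24.7) = -0.02461, so d_i = -40.63 cm.
m = −d_i/d_o = +1.645.
|h_i| = |m|·h_o = 1.645 × 2.4 = 3.95 cm. The image is virtual, upright and enlarged, on the same side as the object.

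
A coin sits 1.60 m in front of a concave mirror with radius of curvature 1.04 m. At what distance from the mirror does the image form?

f = R/2 = 1.04/2 = 0.5200 m.
Mirror equation: 1/q = 1/f − 1/p = 1/(0.5200) − 1/(1.60) = 1.923 − 0.6250 = 1.298, so q = 0.770 m.
The image is real, inverted and reduced, in front of the mirror.

0.770 m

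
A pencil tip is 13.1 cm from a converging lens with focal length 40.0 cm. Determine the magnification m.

m = +1.49

1/d_i = 1/f − 1/d_o = 1/(40.00) − 1/(13.1) = -0.05134, so d_i = -19.48 cm.
m = −d_i/d_o = −(-19.48)/(13.1) = +1.49.
The image is virtual, upright and enlarged, on the same side as the object.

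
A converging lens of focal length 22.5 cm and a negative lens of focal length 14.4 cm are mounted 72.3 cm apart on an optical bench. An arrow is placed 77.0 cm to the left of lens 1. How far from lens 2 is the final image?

Lens 1: 1/d_i1 = 1/f₁ − 1/d_o1 = 1/(22.5) − 1/(77.0) = 0.03146, so d_i1 = 31.79 cm.
The intermediate image is 31.79 cm to the right of lens 1, which is 72.3 − (31.79) = 40.51 cm to the left of lens 2, so d_o2 = +40.51 cm.
Lens 2 is diverging, so f₂ = −14.4 cm.
Lens 2: 1/d_i2 = 1/f₂ − 1/d_o2 = 1/(-14.4) − 1/(40.51) = -0.09413, so d_i2 = -10.6 cm.
The final image is virtual, 10.6 cm to the left of lens 2 (overall magnification ≈ -0.11).

10.6 cm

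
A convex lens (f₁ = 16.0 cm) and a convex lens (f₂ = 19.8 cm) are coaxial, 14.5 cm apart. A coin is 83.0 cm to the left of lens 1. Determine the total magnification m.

m = -0.188

Lens 1: 1/d_i1 = 1/(16.0) − 1/(83.0) = 0.05045, so d_i1 = 19.82 cm; m₁ = −d_i1/d_o1 = -0.2388.
d_o2 = 14.5 − (19.82) = -5.320 cm (virtual object).
Lens 2: 1/d_i2 = 1/(19.8) − 1/(-5.320) = 0.2385, so d_i2 = 4.193 cm; m₂ = −d_i2/d_o2 = +0.7882.
m = m₁·m₂ = (-0.2388)(+0.7882) = -0.188.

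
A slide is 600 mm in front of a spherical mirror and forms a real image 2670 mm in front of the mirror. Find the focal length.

f = 490 mm (concave)

Real image ⇒ d_i = +2670 mm.
1/f = 1/d_o + 1/d_i = 1/(600) + 1/(2670) = 0.002041, so f = 490 mm.
Since f is positive, the spherical mirror is concave.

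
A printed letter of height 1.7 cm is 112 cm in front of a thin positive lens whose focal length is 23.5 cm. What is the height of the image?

1/d_i = 1/f − 1/d_o = 1/(23.50) − 1/(112) = 0.03362, so d_i = 29.74 cm.
m = −d_i/d_o = -0.2655.
|h_i| = |m|·h_o = 0.2655 × 1.7 = 0.451 cm. The image is real, inverted and reduced, on the far side of the lens.

0.451 cm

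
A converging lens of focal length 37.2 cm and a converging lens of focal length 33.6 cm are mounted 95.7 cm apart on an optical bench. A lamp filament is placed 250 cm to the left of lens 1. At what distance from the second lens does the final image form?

Lens 1: 1/d_i1 = 1/f₁ − 1/d_o1 = 1/(37.2) − 1/(250) = 0.02288, so d_i1 = 43.70 cm.
The intermediate image is 43.70 cm to the right of lens 1, which is 95.7 − (43.70) = 52.00 cm to the left of lens 2, so d_o2 = +52.00 cm.
Lens 2: 1/d_i2 = 1/f₂ − 1/d_o2 = 1/(33.6) − 1/(52.00) = 0.01053, so d_i2 = 95.0 cm.
The final image is real, 95.0 cm to the right of lens 2 (overall magnification ≈ 0.32).

95.0 cm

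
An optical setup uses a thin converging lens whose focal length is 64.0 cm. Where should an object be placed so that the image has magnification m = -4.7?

m = −d_i/d_o ⇒ d_i = −m·d_o.
1/f = 1/d_o + 1/d_i = 1/d_o − 1/(m·d_o) = (1 − 1/m)/d_o, so d_o = f(1 − 1/m) = (64.00)(1 − 1/(-4.7)) = 77.6 cm.

77.6 cm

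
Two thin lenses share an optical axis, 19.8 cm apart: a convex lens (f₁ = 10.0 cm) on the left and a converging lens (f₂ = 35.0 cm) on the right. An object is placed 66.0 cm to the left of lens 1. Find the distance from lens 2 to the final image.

Lens 1: 1/d_i1 = 1/f₁ − 1/d_o1 = 1/(10.0) − 1/(66.0) = 0.08485, so d_i1 = 11.79 cm.
The intermediate image is 11.79 cm to the right of lens 1, which is 19.8 − (11.79) = 8.010 cm to the left of lens 2, so d_o2 = +8.010 cm.
Lens 2: 1/d_i2 = 1/f₂ − 1/d_o2 = 1/(35.0) − 1/(8.010) = -0.09627, so d_i2 = -10.4 cm.
The final image is virtual, 10.4 cm to the left of lens 2 (overall magnification ≈ -0.23).

10.4 cm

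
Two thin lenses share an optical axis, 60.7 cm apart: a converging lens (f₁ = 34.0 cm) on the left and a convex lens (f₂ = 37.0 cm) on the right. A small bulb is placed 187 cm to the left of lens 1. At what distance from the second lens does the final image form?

39.7 cm

Lens 1: 1/d_i1 = 1/f₁ − 1/d_o1 = 1/(34.0) − 1/(187) = 0.02406, so d_i1 = 41.56 cm.
The intermediate image is 41.56 cm to the right of lens 1, which is 60.7 − (41.56) = 19.14 cm to the left of lens 2, so d_o2 = +19.14 cm.
Lens 2: 1/d_i2 = 1/f₂ − 1/d_o2 = 1/(37.0) − 1/(19.14) = -0.02522, so d_i2 = -39.7 cm.
The final image is virtual, 39.7 cm to the left of lens 2 (overall magnification ≈ -0.46).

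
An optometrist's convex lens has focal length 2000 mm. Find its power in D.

P = +0.500 D

f = 200 cm = 2.00 m.
P = 1/f = 1/(2.00 m) = +0.500 D.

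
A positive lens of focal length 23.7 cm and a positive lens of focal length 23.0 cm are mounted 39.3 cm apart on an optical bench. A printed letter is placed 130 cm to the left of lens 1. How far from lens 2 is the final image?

Lens 1: 1/d_i1 = 1/f₁ − 1/d_o1 = 1/(23.7) − 1/(130) = 0.03450, so d_i1 = 28.98 cm.
The intermediate image is 28.98 cm to the right of lens 1, which is 39.3 − (28.98) = 10.32 cm to the left of lens 2, so d_o2 = +10.32 cm.
Lens 2: 1/d_i2 = 1/f₂ − 1/d_o2 = 1/(23.0) − 1/(10.32) = -0.05342, so d_i2 = -18.7 cm.
The final image is virtual, 18.7 cm to the left of lens 2 (overall magnification ≈ -0.40).

18.7 cm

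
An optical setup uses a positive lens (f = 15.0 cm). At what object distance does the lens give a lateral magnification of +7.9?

m = −d_i/d_o ⇒ d_i = −m·d_o.
1/f = 1/d_o + 1/d_i = 1/d_o − 1/(m·d_o) = (1 − 1/m)/d_o, so d_o = f(1 − 1/m) = (15.00)(1 − 1/(+7.9)) = 13.1 cm.

13.1 cm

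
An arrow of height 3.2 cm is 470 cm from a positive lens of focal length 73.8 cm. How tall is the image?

1/d_i = 1/f − 1/d_o = 1/(73.80) − 1/(470) = 0.01142, so d_i = 87.55 cm.
m = −d_i/d_o = -0.1863.
|h_i| = |m|·h_o = 0.1863 × 3.2 = 0.596 cm. The image is real, inverted and reduced, on the far side of the lens.

0.596 cm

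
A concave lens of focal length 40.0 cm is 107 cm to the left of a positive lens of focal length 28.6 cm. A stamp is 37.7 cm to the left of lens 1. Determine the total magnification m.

f₁ = −40.0 cm (diverging).
Lens 1: 1/d_i1 = 1/(-40.0) − 1/(37.7) = -0.05153, so d_i1 = -19.41 cm; m₁ = −d_i1/d_o1 = +0.5149.
d_o2 = 107 − (-19.41) = 126.4 cm.
Lens 2: 1/d_i2 = 1/(28.6) − 1/(126.4) = 0.02705, so d_i2 = 36.96 cm; m₂ = −d_i2/d_o2 = -0.2924.
m = m₁·m₂ = (+0.5149)(-0.2924) = -0.151.

m = -0.151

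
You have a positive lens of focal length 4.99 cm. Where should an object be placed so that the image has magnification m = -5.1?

m = −d_i/d_o ⇒ d_i = −m·d_o.
1/f = 1/d_o + 1/d_i = 1/d_o − 1/(m·d_o) = (1 − 1/m)/d_o, so d_o = f(1 − 1/m) = (4.990)(1 − 1/(-5.1)) = 5.97 cm.

5.97 cm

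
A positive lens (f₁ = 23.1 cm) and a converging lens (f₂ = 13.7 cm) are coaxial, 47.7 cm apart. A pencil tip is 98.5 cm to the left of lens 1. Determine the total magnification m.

m = +1.10

Lens 1: 1/d_i1 = 1/(23.1) − 1/(98.5) = 0.03314, so d_i1 = 30.18 cm; m₁ = −d_i1/d_o1 = -0.3064.
d_o2 = 47.7 − (30.18) = 17.52 cm.
Lens 2: 1/d_i2 = 1/(13.7) − 1/(17.52) = 0.01592, so d_i2 = 62.83 cm; m₂ = −d_i2/d_o2 = -3.586.
m = m₁·m₂ = (-0.3064)(-3.586) = +1.10.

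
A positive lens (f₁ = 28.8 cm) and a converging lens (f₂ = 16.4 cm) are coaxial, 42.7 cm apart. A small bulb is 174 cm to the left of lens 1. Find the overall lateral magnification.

Lens 1: 1/d_i1 = 1/(28.8) − 1/(174) = 0.02898, so d_i1 = 34.51 cm; m₁ = −d_i1/d_o1 = -0.1983.
d_o2 = 42.7 − (34.51) = 8.190 cm.
Lens 2: 1/d_i2 = 1/(16.4) − 1/(8.190) = -0.06112, so d_i2 = -16.36 cm; m₂ = −d_i2/d_o2 = +1.998.
m = m₁·m₂ = (-0.1983)(+1.998) = -0.396.

m = -0.396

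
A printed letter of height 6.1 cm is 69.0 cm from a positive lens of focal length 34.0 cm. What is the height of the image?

1/d_i = 1/f − 1/d_o = 1/(34.00) − 1/(69.0) = 0.01492, so d_i = 67.03 cm.
m = −d_i/d_o = -0.9714.
|h_i| = |m|·h_o = 0.9714 × 6.1 = 5.93 cm. The image is real, inverted and reduced, on the far side of the lens.

5.93 cm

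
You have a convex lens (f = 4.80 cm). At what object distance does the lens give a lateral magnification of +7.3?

m = −d_i/d_o ⇒ d_i = −m·d_o.
1/f = 1/d_o + 1/d_i = 1/d_o − 1/(m·d_o) = (1 − 1/m)/d_o, so d_o = f(1 − 1/m) = (4.800)(1 − 1/(+7.3)) = 4.14 cm.

4.14 cm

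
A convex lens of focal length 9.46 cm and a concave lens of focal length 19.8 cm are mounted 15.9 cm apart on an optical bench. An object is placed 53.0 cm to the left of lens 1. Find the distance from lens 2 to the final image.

Lens 1: 1/d_i1 = 1/f₁ − 1/d_o1 = 1/(9.46) − 1/(53.0) = 0.08684, so d_i1 = 11.52 cm.
The intermediate image is 11.52 cm to the right of lens 1, which is 15.9 − (11.52) = 4.380 cm to the left of lens 2, so d_o2 = +4.380 cm.
Lens 2 is diverging, so f₂ = −19.8 cm.
Lens 2: 1/d_i2 = 1/f₂ − 1/d_o2 = 1/(-19.8) − 1/(4.380) = -0.2788, so d_i2 = -3.59 cm.
The final image is virtual, 3.59 cm to the left of lens 2 (overall magnification ≈ -0.18).

3.59 cm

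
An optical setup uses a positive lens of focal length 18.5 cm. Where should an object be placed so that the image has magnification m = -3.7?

23.5 cm

m = −d_i/d_o ⇒ d_i = −m·d_o.
1/f = 1/d_o + 1/d_i = 1/d_o − 1/(m·d_o) = (1 − 1/m)/d_o, so d_o = f(1 − 1/m) = (18.50)(1 − 1/(-3.7)) = 23.5 cm.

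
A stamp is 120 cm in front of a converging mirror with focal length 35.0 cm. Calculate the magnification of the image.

m = -0.412

1/d_i = 1/f − 1/d_o = 1/(35.00) − 1/(120) = 0.02024, so d_i = 49.41 cm.
m = −d_i/d_o = −(49.41)/(120) = -0.412.
The image is real, inverted and reduced, in front of the mirror.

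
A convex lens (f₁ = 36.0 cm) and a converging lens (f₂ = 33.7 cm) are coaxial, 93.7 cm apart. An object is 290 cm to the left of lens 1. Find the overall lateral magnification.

m = +0.253

Lens 1: 1/d_i1 = 1/(36.0) − 1/(290) = 0.02433, so d_i1 = 41.10 cm; m₁ = −d_i1/d_o1 = -0.1417.
d_o2 = 93.7 − (41.10) = 52.60 cm.
Lens 2: 1/d_i2 = 1/(33.7) − 1/(52.60) = 0.01066, so d_i2 = 93.79 cm; m₂ = −d_i2/d_o2 = -1.783.
m = m₁·m₂ = (-0.1417)(-1.783) = +0.253.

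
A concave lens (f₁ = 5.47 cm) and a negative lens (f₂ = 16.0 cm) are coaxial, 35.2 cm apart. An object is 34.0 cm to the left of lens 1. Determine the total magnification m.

m = +0.0397

f₁ = −5.47 cm (diverging).
Lens 1: 1/d_i1 = 1/(-5.47) − 1/(34.0) = -0.2122, so d_i1 = -4.712 cm; m₁ = −d_i1/d_o1 = +0.1386.
d_o2 = 35.2 − (-4.712) = 39.91 cm.
f₂ = −16.0 cm (diverging).
Lens 2: 1/d_i2 = 1/(-16.0) − 1/(39.91) = -0.08756, so d_i2 = -11.42 cm; m₂ = −d_i2/d_o2 = +0.2862.
m = m₁·m₂ = (+0.1386)(+0.2862) = +0.0397.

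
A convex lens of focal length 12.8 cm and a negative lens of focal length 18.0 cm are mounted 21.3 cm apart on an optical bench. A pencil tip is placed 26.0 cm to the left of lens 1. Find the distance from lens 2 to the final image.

Lens 1: 1/d_i1 = 1/f₁ − 1/d_o1 = 1/(12.8) − 1/(26.0) = 0.03966, so d_i1 = 25.21 cm.
The intermediate image is 25.21 cm to the right of lens 1, which lies 3.910 cm to the right of lens 2 — a virtual object — so d_o2 = −3.910 cm.
Lens 2 is diverging, so f₂ = −18.0 cm.
Lens 2: 1/d_i2 = 1/f₂ − 1/d_o2 = 1/(-18.0) − 1/(-3.910) = 0.2002, so d_i2 = 5.00 cm.
The final image is real, 5.00 cm to the right of lens 2 (overall magnification ≈ -1.2).

5.00 cm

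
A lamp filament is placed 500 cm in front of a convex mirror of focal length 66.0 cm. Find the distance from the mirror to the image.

For a convex mirror, f = -66.0 cm.
Mirror equation: 1/v = 1/f − 1/u = 1/(-66.00) − 1/(500) = -0.01515 − 0.002000 = -0.01715, so v = -58.3 cm.
The image is virtual, upright and reduced, behind the mirror.

58.3 cm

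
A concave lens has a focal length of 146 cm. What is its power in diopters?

For a concave lens, f = −146 cm.
f = -146 cm = -1.46 m.
P = 1/f = 1/(-1.46 m) = -0.685 D.

P = -0.685 D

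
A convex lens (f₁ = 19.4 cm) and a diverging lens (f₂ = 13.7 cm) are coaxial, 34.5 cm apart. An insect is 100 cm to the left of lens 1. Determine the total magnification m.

m = -0.137

Lens 1: 1/d_i1 = 1/(19.4) − 1/(100) = 0.04155, so d_i1 = 24.07 cm; m₁ = −d_i1/d_o1 = -0.2407.
d_o2 = 34.5 − (24.07) = 10.43 cm.
f₂ = −13.7 cm (diverging).
Lens 2: 1/d_i2 = 1/(-13.7) − 1/(10.43) = -0.1689, so d_i2 = -5.922 cm; m₂ = −d_i2/d_o2 = +0.5678.
m = m₁·m₂ = (-0.2407)(+0.5678) = -0.137.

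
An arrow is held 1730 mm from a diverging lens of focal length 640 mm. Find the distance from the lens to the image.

For a diverging lens, f = -640 mm.
Thin-lens equation: 1/d_i = 1/f − 1/d_o = 1/(-640.0) − 1/(1730) = -0.001563 − 0.0005780 = -0.002141, so d_i = -467 mm.
The image is virtual, upright and reduced, on the same side as the object.

467 mm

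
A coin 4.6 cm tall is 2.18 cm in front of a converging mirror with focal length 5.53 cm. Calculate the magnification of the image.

1/d_i = 1/f − 1/d_o = 1/(5.530) − 1/(2.18) = -0.2779, so d_i = -3.599 cm.
m = −d_i/d_o = −(-3.599)/(2.18) = +1.65.
The image is virtual, upright and enlarged, behind the mirror.

m = +1.65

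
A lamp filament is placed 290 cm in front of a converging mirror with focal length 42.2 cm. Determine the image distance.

Mirror equation: 1/d_i = 1/f − 1/d_o = 1/(42.20) − 1/(290) = 0.02370 − 0.003448 = 0.02025, so d_i = 49.4 cm.
The image is real, inverted and reduced, in front of the mirror.

49.4 cm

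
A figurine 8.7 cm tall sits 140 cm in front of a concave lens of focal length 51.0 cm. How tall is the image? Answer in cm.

2.32 cm

For a concave lens, f = -51.0 cm.
1/d_i = 1/f − 1/d_o = 1/(-51.00) − 1/(140) = -0.02675, so d_i = -37.38 cm.
m = −d_i/d_o = +0.2670.
|h_i| = |m|·h_o = 0.2670 × 8.7 = 2.32 cm. The image is virtual, upright and reduced, on the same side as the object.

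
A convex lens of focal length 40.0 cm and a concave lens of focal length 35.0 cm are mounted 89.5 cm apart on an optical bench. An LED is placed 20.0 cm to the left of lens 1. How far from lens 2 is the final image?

Lens 1: 1/d_i1 = 1/f₁ − 1/d_o1 = 1/(40.0) − 1/(20.0) = -0.02500, so d_i1 = -40.00 cm.
The intermediate image is 40.00 cm to the left of lens 1 (virtual), which is 89.5 − (-40.00) = 129.5 cm to the left of lens 2, so d_o2 = +129.5 cm.
Lens 2 is diverging, so f₂ = −35.0 cm.
Lens 2: 1/d_i2 = 1/f₂ − 1/d_o2 = 1/(-35.0) − 1/(129.5) = -0.03629, so d_i2 = -27.6 cm.
The final image is virtual, 27.6 cm to the left of lens 2 (overall magnification ≈ 0.43).

27.6 cm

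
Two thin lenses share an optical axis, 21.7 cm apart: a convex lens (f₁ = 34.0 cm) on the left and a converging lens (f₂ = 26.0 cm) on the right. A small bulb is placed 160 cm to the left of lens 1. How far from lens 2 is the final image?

11.8 cm

Lens 1: 1/d_i1 = 1/f₁ − 1/d_o1 = 1/(34.0) − 1/(160) = 0.02316, so d_i1 = 43.17 cm.
The intermediate image is 43.17 cm to the right of lens 1, which lies 21.47 cm to the right of lens 2 — a virtual object — so d_o2 = −21.47 cm.
Lens 2: 1/d_i2 = 1/f₂ − 1/d_o2 = 1/(26.0) − 1/(-21.47) = 0.08504, so d_i2 = 11.8 cm.
The final image is real, 11.8 cm to the right of lens 2 (overall magnification ≈ -0.15).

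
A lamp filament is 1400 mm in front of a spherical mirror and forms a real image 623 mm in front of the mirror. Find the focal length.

Real image ⇒ d_i = +623 mm.
1/f = 1/d_o + 1/d_i = 1/(1400) + 1/(623) = 0.002319, so f = 431 mm.
Since f is positive, the spherical mirror is concave.

f = 431 mm (concave)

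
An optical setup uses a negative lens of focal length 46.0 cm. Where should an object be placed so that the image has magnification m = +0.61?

29.4 cm

For a negative lens, f = -46.0 cm.
m = −d_i/d_o ⇒ d_i = −m·d_o.
1/f = 1/d_o + 1/d_i = 1/d_o − 1/(m·d_o) = (1 − 1/m)/d_o, so d_o = f(1 − 1/m) = (-46.00)(1 − 1/(+0.61)) = 29.4 cm.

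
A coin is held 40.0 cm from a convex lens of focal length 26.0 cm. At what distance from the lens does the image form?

74.3 cm

Lens equation: 1/v = 1/f − 1/u = 1/(26.00) − 1/(40.0) = 0.03846 − 0.02500 = 0.01346, so v = 74.3 cm.
The image is real, inverted and enlarged, on the far side of the lens.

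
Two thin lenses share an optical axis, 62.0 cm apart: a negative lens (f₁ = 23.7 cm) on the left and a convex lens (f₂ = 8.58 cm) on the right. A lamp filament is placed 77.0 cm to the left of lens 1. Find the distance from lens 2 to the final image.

Lens 1 is diverging, so f₁ = −23.7 cm.
Lens 1: 1/d_i1 = 1/f₁ − 1/d_o1 = 1/(-23.7) − 1/(77.0) = -0.05518, so d_i1 = -18.12 cm.
The intermediate image is 18.12 cm to the left of lens 1 (virtual), which is 62.0 − (-18.12) = 80.12 cm to the left of lens 2, so d_o2 = +80.12 cm.
Lens 2: 1/d_i2 = 1/f₂ − 1/d_o2 = 1/(8.58) − 1/(80.12) = 0.1041, so d_i2 = 9.61 cm.
The final image is real, 9.61 cm to the right of lens 2 (overall magnification ≈ -0.028).

9.61 cm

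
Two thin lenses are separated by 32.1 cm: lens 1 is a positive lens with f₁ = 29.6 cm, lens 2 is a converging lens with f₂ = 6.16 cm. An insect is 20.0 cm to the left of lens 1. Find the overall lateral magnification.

Lens 1: 1/d_i1 = 1/(29.6) − 1/(20.0) = -0.01622, so d_i1 = -61.67 cm; m₁ = −d_i1/d_o1 = +3.083.
d_o2 = 32.1 − (-61.67) = 93.77 cm.
Lens 2: 1/d_i2 = 1/(6.16) − 1/(93.77) = 0.1517, so d_i2 = 6.593 cm; m₂ = −d_i2/d_o2 = -0.07031.
m = m₁·m₂ = (+3.083)(-0.07031) = -0.217.

m = -0.217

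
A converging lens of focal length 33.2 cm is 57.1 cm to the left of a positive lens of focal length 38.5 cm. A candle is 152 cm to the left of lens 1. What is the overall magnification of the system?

m = -0.451

Lens 1: 1/d_i1 = 1/(33.2) − 1/(152) = 0.02354, so d_i1 = 42.48 cm; m₁ = −d_i1/d_o1 = -0.2795.
d_o2 = 57.1 − (42.48) = 14.62 cm.
Lens 2: 1/d_i2 = 1/(38.5) − 1/(14.62) = -0.04243, so d_i2 = -23.57 cm; m₂ = −d_i2/d_o2 = +1.612.
m = m₁·m₂ = (-0.2795)(+1.612) = -0.451.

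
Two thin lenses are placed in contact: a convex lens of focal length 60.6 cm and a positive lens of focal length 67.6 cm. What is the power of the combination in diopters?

P = +3.13 D

P₁ = 1/f₁ = 1/(0.606 m) = +1.650 D; P₂ = 1/f₂ = 1/(0.676 m) = +1.479 D.
For thin lenses in contact, P = P₁ + P₂ = (+1.650) + (+1.479) = +3.13 D.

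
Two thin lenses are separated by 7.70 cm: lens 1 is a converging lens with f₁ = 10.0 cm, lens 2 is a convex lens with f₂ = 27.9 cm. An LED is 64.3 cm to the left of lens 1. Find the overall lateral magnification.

m = -0.160

Lens 1: 1/d_i1 = 1/(10.0) − 1/(64.3) = 0.08445, so d_i1 = 11.84 cm; m₁ = −d_i1/d_o1 = -0.1841.
d_o2 = 7.70 − (11.84) = -4.140 cm (virtual object).
Lens 2: 1/d_i2 = 1/(27.9) − 1/(-4.140) = 0.2774, so d_i2 = 3.605 cm; m₂ = −d_i2/d_o2 = +0.8708.
m = m₁·m₂ = (-0.1841)(+0.8708) = -0.160.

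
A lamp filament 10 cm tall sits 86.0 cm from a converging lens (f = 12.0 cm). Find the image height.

1.62 cm

1/d_i = 1/f − 1/d_o = 1/(12.00) − 1/(86.0) = 0.07171, so d_i = 13.95 cm.
m = −d_i/d_o = -0.1622.
|h_i| = |m|·h_o = 0.1622 × 10 = 1.62 cm. The image is real, inverted and reduced, on the far side of the lens.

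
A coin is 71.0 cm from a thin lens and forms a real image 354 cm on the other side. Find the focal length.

f = 59.1 cm (converging)

Real image ⇒ d_i = +354 cm.
1/f = 1/d_o + 1/d_i = 1/(71.0) + 1/(354) = 0.01691, so f = 59.1 cm.
Since f is positive, the thin lens is converging.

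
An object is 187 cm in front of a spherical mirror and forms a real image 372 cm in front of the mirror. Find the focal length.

Real image ⇒ d_i = +372 cm.
1/f = 1/d_o + 1/d_i = 1/(187) + 1/(372) = 0.008036, so f = 124 cm.
Since f is positive, the spherical mirror is concave.

f = 124 cm (concave)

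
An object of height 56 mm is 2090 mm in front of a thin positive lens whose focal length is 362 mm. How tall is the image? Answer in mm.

11.7 mm

1/d_i = 1/f − 1/d_o = 1/(362.0) − 1/(2090) = 0.002284, so d_i = 437.8 mm.
m = −d_i/d_o = -0.2095.
|h_i| = |m|·h_o = 0.2095 × 56 = 11.7 mm. The image is real, inverted and reduced, on the far side of the lens.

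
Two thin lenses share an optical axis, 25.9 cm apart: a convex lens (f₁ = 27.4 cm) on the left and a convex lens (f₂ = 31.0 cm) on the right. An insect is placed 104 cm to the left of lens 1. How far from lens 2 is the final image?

Lens 1: 1/d_i1 = 1/f₁ − 1/d_o1 = 1/(27.4) − 1/(104) = 0.02688, so d_i1 = 37.20 cm.
The intermediate image is 37.20 cm to the right of lens 1, which lies 11.30 cm to the right of lens 2 — a virtual object — so d_o2 = −11.30 cm.
Lens 2: 1/d_i2 = 1/f₂ − 1/d_o2 = 1/(31.0) − 1/(-11.30) = 0.1208, so d_i2 = 8.28 cm.
The final image is real, 8.28 cm to the right of lens 2 (overall magnification ≈ -0.26).

8.28 cm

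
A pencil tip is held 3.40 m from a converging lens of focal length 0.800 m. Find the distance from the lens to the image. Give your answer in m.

1.05 m

Thin-lens equation: 1/s_i = 1/f − 1/s_o = 1/(0.8000) − 1/(3.40) = 1.250 − 0.2941 = 0.9559, so s_i = 1.05 m.
The image is real, inverted and reduced, on the far side of the lens.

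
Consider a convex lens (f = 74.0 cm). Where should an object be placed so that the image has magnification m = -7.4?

m = −d_i/d_o ⇒ d_i = −m·d_o.
1/f = 1/d_o + 1/d_i = 1/d_o − 1/(m·d_o) = (1 − 1/m)/d_o, so d_o = f(1 − 1/m) = (74.00)(1 − 1/(-7.4)) = 84.0 cm.

84.0 cm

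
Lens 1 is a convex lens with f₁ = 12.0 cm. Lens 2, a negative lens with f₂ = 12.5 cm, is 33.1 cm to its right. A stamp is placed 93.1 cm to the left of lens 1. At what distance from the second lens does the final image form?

Lens 1: 1/d_i1 = 1/f₁ − 1/d_o1 = 1/(12.0) − 1/(93.1) = 0.07259, so d_i1 = 13.78 cm.
The intermediate image is 13.78 cm to the right of lens 1, which is 33.1 − (13.78) = 19.32 cm to the left of lens 2, so d_o2 = +19.32 cm.
Lens 2 is diverging, so f₂ = −12.5 cm.
Lens 2: 1/d_i2 = 1/f₂ − 1/d_o2 = 1/(-12.5) − 1/(19.32) = -0.1318, so d_i2 = -7.59 cm.
The final image is virtual, 7.59 cm to the left of lens 2 (overall magnification ≈ -0.058).

7.59 cm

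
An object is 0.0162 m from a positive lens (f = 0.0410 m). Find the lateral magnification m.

m = +1.65

1/d_i = 1/f − 1/d_o = 1/(0.04100) − 1/(0.0162) = -37.34, so d_i = -0.02678 m.
m = −d_i/d_o = −(-0.02678)/(0.0162) = +1.65.
The image is virtual, upright and enlarged, on the same side as the object.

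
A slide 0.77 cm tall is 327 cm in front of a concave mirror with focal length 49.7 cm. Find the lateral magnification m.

1/d_i = 1/f − 1/d_o = 1/(49.70) − 1/(327) = 0.01706, so d_i = 58.61 cm.
m = −d_i/d_o = −(58.61)/(327) = -0.179.
The image is real, inverted and reduced, in front of the mirror.

m = -0.179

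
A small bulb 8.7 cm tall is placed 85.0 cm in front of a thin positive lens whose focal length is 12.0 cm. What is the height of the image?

1.43 cm

1/d_i = 1/f − 1/d_o = 1/(12.00) − 1/(85.0) = 0.07157, so d_i = 13.97 cm.
m = −d_i/d_o = -0.1644.
|h_i| = |m|·h_o = 0.1644 × 8.7 = 1.43 cm. The image is real, inverted and reduced, on the far side of the lens.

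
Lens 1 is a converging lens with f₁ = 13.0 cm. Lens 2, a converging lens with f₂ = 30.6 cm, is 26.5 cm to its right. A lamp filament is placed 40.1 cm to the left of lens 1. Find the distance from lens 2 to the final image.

9.52 cm

Lens 1: 1/d_i1 = 1/f₁ − 1/d_o1 = 1/(13.0) − 1/(40.1) = 0.05199, so d_i1 = 19.24 cm.
The intermediate image is 19.24 cm to the right of lens 1, which is 26.5 − (19.24) = 7.260 cm to the left of lens 2, so d_o2 = +7.260 cm.
Lens 2: 1/d_i2 = 1/f₂ − 1/d_o2 = 1/(30.6) − 1/(7.260) = -0.1051, so d_i2 = -9.52 cm.
The final image is virtual, 9.52 cm to the left of lens 2 (overall magnification ≈ -0.63).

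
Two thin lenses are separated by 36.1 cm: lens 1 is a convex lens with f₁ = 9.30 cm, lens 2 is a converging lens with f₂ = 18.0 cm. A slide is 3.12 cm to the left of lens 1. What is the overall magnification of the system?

Lens 1: 1/d_i1 = 1/(9.30) − 1/(3.12) = -0.2130, so d_i1 = -4.695 cm; m₁ = −d_i1/d_o1 = +1.505.
d_o2 = 36.1 − (-4.695) = 40.80 cm.
Lens 2: 1/d_i2 = 1/(18.0) − 1/(40.80) = 0.03105, so d_i2 = 32.21 cm; m₂ = −d_i2/d_o2 = -0.7895.
m = m₁·m₂ = (+1.505)(-0.7895) = -1.19.

m = -1.19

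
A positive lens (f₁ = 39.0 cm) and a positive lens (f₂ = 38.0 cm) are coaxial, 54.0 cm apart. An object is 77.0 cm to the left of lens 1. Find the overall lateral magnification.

Lens 1: 1/d_i1 = 1/(39.0) − 1/(77.0) = 0.01265, so d_i1 = 79.03 cm; m₁ = −d_i1/d_o1 = -1.026.
d_o2 = 54.0 − (79.03) = -25.03 cm (virtual object).
Lens 2: 1/d_i2 = 1/(38.0) − 1/(-25.03) = 0.06627, so d_i2 = 15.09 cm; m₂ = −d_i2/d_o2 = +0.6029.
m = m₁·m₂ = (-1.026)(+0.6029) = -0.619.

m = -0.619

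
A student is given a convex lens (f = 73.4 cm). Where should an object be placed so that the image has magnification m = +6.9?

m = −d_i/d_o ⇒ d_i = −m·d_o.
1/f = 1/d_o + 1/d_i = 1/d_o − 1/(m·d_o) = (1 − 1/m)/d_o, so d_o = f(1 − 1/m) = (73.40)(1 − 1/(+6.9)) = 62.8 cm.

62.8 cm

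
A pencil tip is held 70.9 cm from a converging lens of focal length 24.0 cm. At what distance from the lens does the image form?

36.3 cm

Thin-lens equation: 1/q = 1/f − 1/p = 1/(24.00) − 1/(70.9) = 0.04167 − 0.01410 = 0.02756, so q = 36.3 cm.
The image is real, inverted and reduced, on the far side of the lens.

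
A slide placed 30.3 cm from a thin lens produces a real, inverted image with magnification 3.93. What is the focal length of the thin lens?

f = 24.2 cm (converging)

m = −d_i/d_o ⇒ d_i = −m·d_o = −(-3.93)·(30.3) = 119.1 cm.
1/f = 1/d_o + 1/d_i = 1/(30.3) + 1/(119.1) = 0.04140, so f = 24.2 cm.
Since f is positive, the thin lens is converging.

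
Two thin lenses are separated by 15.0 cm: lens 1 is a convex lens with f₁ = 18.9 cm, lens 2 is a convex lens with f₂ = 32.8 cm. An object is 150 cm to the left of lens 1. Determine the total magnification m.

Lens 1: 1/d_i1 = 1/(18.9) − 1/(150) = 0.04624, so d_i1 = 21.62 cm; m₁ = −d_i1/d_o1 = -0.1441.
d_o2 = 15.0 − (21.62) = -6.620 cm (virtual object).
Lens 2: 1/d_i2 = 1/(32.8) − 1/(-6.620) = 0.1815, so d_i2 = 5.508 cm; m₂ = −d_i2/d_o2 = +0.8321.
m = m₁·m₂ = (-0.1441)(+0.8321) = -0.120.

m = -0.120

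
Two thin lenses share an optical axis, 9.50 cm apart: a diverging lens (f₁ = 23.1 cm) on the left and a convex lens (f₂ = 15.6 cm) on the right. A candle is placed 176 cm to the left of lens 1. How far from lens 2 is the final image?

Lens 1 is diverging, so f₁ = −23.1 cm.
Lens 1: 1/d_i1 = 1/f₁ − 1/d_o1 = 1/(-23.1) − 1/(176) = -0.04897, so d_i1 = -20.42 cm.
The intermediate image is 20.42 cm to the left of lens 1 (virtual), which is 9.50 − (-20.42) = 29.92 cm to the left of lens 2, so d_o2 = +29.92 cm.
Lens 2: 1/d_i2 = 1/f₂ − 1/d_o2 = 1/(15.6) − 1/(29.92) = 0.03068, so d_i2 = 32.6 cm.
The final image is real, 32.6 cm to the right of lens 2 (overall magnification ≈ -0.13).

32.6 cm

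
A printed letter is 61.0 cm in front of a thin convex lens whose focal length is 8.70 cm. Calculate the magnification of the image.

m = -0.166

1/d_i = 1/f − 1/d_o = 1/(8.700) − 1/(61.0) = 0.09855, so d_i = 10.15 cm.
m = −d_i/d_o = −(10.15)/(61.0) = -0.166.
The image is real, inverted and reduced, on the far side of the lens.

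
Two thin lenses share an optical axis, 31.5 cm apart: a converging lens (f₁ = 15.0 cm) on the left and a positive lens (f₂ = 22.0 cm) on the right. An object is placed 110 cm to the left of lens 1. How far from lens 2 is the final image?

Lens 1: 1/d_i1 = 1/f₁ − 1/d_o1 = 1/(15.0) − 1/(110) = 0.05758, so d_i1 = 17.37 cm.
The intermediate image is 17.37 cm to the right of lens 1, which is 31.5 − (17.37) = 14.13 cm to the left of lens 2, so d_o2 = +14.13 cm.
Lens 2: 1/d_i2 = 1/f₂ − 1/d_o2 = 1/(22.0) − 1/(14.13) = -0.02532, so d_i2 = -39.5 cm.
The final image is virtual, 39.5 cm to the left of lens 2 (overall magnification ≈ -0.44).

39.5 cm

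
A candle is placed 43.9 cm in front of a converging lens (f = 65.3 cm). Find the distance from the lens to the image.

134 cm

Thin-lens equation: 1/v = 1/f − 1/u = 1/(65.30) − 1/(43.9) = 0.01531 − 0.02278 = -0.007465, so v = -134 cm.
The image is virtual, upright and enlarged, on the same side as the object.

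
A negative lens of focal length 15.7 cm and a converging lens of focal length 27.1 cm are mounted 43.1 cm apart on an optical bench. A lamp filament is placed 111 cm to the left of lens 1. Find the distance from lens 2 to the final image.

Lens 1 is diverging, so f₁ = −15.7 cm.
Lens 1: 1/d_i1 = 1/f₁ − 1/d_o1 = 1/(-15.7) − 1/(111) = -0.07270, so d_i1 = -13.75 cm.
The intermediate image is 13.75 cm to the left of lens 1 (virtual), which is 43.1 − (-13.75) = 56.85 cm to the left of lens 2, so d_o2 = +56.85 cm.
Lens 2: 1/d_i2 = 1/f₂ − 1/d_o2 = 1/(27.1) − 1/(56.85) = 0.01931, so d_i2 = 51.8 cm.
The final image is real, 51.8 cm to the right of lens 2 (overall magnification ≈ -0.11).

51.8 cm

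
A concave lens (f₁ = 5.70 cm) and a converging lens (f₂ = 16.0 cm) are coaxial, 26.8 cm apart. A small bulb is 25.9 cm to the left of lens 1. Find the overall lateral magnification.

m = -0.187

f₁ = −5.70 cm (diverging).
Lens 1: 1/d_i1 = 1/(-5.70) − 1/(25.9) = -0.2140, so d_i1 = -4.672 cm; m₁ = −d_i1/d_o1 = +0.1804.
d_o2 = 26.8 − (-4.672) = 31.47 cm.
Lens 2: 1/d_i2 = 1/(16.0) − 1/(31.47) = 0.03072, so d_i2 = 32.55 cm; m₂ = −d_i2/d_o2 = -1.034.
m = m₁·m₂ = (+0.1804)(-1.034) = -0.187.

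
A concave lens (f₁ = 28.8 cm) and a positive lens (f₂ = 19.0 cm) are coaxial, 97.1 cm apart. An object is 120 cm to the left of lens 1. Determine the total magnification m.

f₁ = −28.8 cm (diverging).
Lens 1: 1/d_i1 = 1/(-28.8) − 1/(120) = -0.04306, so d_i1 = -23.23 cm; m₁ = −d_i1/d_o1 = +0.1936.
d_o2 = 97.1 − (-23.23) = 120.3 cm.
Lens 2: 1/d_i2 = 1/(19.0) − 1/(120.3) = 0.04432, so d_i2 = 22.56 cm; m₂ = −d_i2/d_o2 = -0.1876.
m = m₁·m₂ = (+0.1936)(-0.1876) = -0.0363.

m = -0.0363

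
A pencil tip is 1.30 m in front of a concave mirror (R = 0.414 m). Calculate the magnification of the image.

m = -0.189

f = R/2 = 0.414/2 = 0.2070 m.
1/d_i = 1/f − 1/d_o = 1/(0.2070) − 1/(1.30) = 4.062, so d_i = 0.2462 m.
m = −d_i/d_o = −(0.2462)/(1.30) = -0.189.
The image is real, inverted and reduced, in front of the mirror.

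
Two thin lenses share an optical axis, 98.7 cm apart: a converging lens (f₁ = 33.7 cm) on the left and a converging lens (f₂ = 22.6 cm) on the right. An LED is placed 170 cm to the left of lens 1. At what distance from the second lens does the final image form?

37.6 cm

Lens 1: 1/d_i1 = 1/f₁ − 1/d_o1 = 1/(33.7) − 1/(170) = 0.02379, so d_i1 = 42.03 cm.
The intermediate image is 42.03 cm to the right of lens 1, which is 98.7 − (42.03) = 56.67 cm to the left of lens 2, so d_o2 = +56.67 cm.
Lens 2: 1/d_i2 = 1/f₂ − 1/d_o2 = 1/(22.6) − 1/(56.67) = 0.02660, so d_i2 = 37.6 cm.
The final image is real, 37.6 cm to the right of lens 2 (overall magnification ≈ 0.16).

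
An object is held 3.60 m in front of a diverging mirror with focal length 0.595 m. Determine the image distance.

0.511 m

For a diverging mirror, f = -0.595 m.
Mirror equation: 1/q = 1/f − 1/p = 1/(-0.5950) − 1/(3.60) = -1.681 − 0.2778 = -1.958, so q = -0.511 m.
The image is virtual, upright and reduced, behind the mirror.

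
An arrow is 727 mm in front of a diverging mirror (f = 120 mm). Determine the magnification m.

For a diverging mirror, f = -120 mm.
1/d_i = 1/f − 1/d_o = 1/(-120.0) − 1/(727) = -0.009709, so d_i = -103.0 mm.
m = −d_i/d_o = −(-103.0)/(727) = +0.142.
The image is virtual, upright and reduced, behind the mirror.

m = +0.142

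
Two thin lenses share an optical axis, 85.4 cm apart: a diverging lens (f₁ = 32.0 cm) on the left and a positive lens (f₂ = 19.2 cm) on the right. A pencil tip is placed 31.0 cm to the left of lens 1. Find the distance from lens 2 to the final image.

23.7 cm

Lens 1 is diverging, so f₁ = −32.0 cm.
Lens 1: 1/d_i1 = 1/f₁ − 1/d_o1 = 1/(-32.0) − 1/(31.0) = -0.06351, so d_i1 = -15.75 cm.
The intermediate image is 15.75 cm to the left of lens 1 (virtual), which is 85.4 − (-15.75) = 101.2 cm to the left of lens 2, so d_o2 = +101.2 cm.
Lens 2: 1/d_i2 = 1/f₂ − 1/d_o2 = 1/(19.2) − 1/(101.2) = 0.04220, so d_i2 = 23.7 cm.
The final image is real, 23.7 cm to the right of lens 2 (overall magnification ≈ -0.12).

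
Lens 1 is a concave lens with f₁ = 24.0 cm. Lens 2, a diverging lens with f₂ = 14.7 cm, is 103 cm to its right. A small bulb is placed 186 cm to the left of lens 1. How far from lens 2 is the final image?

Lens 1 is diverging, so f₁ = −24.0 cm.
Lens 1: 1/d_i1 = 1/f₁ − 1/d_o1 = 1/(-24.0) − 1/(186) = -0.04704, so d_i1 = -21.26 cm.
The intermediate image is 21.26 cm to the left of lens 1 (virtual), which is 103 − (-21.26) = 124.3 cm to the left of lens 2, so d_o2 = +124.3 cm.
Lens 2 is diverging, so f₂ = −14.7 cm.
Lens 2: 1/d_i2 = 1/f₂ − 1/d_o2 = 1/(-14.7) − 1/(124.3) = -0.07607, so d_i2 = -13.1 cm.
The final image is virtual, 13.1 cm to the left of lens 2 (overall magnification ≈ 0.012).

13.1 cm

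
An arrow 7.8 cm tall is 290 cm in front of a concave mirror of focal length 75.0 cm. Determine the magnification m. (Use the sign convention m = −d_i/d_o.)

m = -0.349

1/d_i = 1/f − 1/d_o = 1/(75.00) − 1/(290) = 0.009885, so d_i = 101.2 cm.
m = −d_i/d_o = −(101.2)/(290) = -0.349.
The image is real, inverted and reduced, in front of the mirror.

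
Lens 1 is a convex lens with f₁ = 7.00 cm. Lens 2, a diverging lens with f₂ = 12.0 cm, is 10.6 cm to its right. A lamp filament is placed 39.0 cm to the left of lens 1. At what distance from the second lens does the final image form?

1.76 cm

Lens 1: 1/d_i1 = 1/f₁ − 1/d_o1 = 1/(7.00) − 1/(39.0) = 0.1172, so d_i1 = 8.531 cm.
The intermediate image is 8.531 cm to the right of lens 1, which is 10.6 − (8.531) = 2.069 cm to the left of lens 2, so d_o2 = +2.069 cm.
Lens 2 is diverging, so f₂ = −12.0 cm.
Lens 2: 1/d_i2 = 1/f₂ − 1/d_o2 = 1/(-12.0) − 1/(2.069) = -0.5667, so d_i2 = -1.76 cm.
The final image is virtual, 1.76 cm to the left of lens 2 (overall magnification ≈ -0.19).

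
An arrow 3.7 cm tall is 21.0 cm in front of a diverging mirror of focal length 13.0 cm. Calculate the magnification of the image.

For a diverging mirror, f = -13.0 cm.
1/d_i = 1/f − 1/d_o = 1/(-13.00) − 1/(21.0) = -0.1245, so d_i = -8.029 cm.
m = −d_i/d_o = −(-8.029)/(21.0) = +0.382.
The image is virtual, upright and reduced, behind the mirror.

m = +0.382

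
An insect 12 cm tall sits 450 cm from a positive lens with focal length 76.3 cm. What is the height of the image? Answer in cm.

2.45 cm

1/d_i = 1/f − 1/d_o = 1/(76.30) − 1/(450) = 0.01088, so d_i = 91.88 cm.
m = −d_i/d_o = -0.2042.
|h_i| = |m|·h_o = 0.2042 × 12 = 2.45 cm. The image is real, inverted and reduced, on the far side of the lens.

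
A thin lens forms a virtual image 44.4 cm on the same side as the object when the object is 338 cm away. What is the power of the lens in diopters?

Virtual image ⇒ d_i = −44.4 cm.
1/f = 1/d_o + 1/d_i = 1/(338) + 1/(-44.4) = -0.01956 cm⁻¹.
f = -51.11 cm = -0.5111 m, so P = 1/f = -1.96 D.

P = -1.96 D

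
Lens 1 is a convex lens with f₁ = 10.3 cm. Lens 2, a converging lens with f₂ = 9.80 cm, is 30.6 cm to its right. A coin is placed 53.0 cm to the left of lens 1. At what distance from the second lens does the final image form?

21.8 cm

Lens 1: 1/d_i1 = 1/f₁ − 1/d_o1 = 1/(10.3) − 1/(53.0) = 0.07822, so d_i1 = 12.78 cm.
The intermediate image is 12.78 cm to the right of lens 1, which is 30.6 − (12.78) = 17.82 cm to the left of lens 2, so d_o2 = +17.82 cm.
Lens 2: 1/d_i2 = 1/f₂ − 1/d_o2 = 1/(9.80) − 1/(17.82) = 0.04592, so d_i2 = 21.8 cm.
The final image is real, 21.8 cm to the right of lens 2 (overall magnification ≈ 0.29).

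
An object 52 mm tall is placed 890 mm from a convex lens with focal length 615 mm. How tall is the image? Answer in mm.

1/d_i = 1/f − 1/d_o = 1/(615.0) − 1/(890) = 0.0005024, so d_i = 1990 mm.
m = −d_i/d_o = -2.236.
|h_i| = |m|·h_o = 2.236 × 52 = 116 mm. The image is real, inverted and enlarged, on the far side of the lens.

116 mm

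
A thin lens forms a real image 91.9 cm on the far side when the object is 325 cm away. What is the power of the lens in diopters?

P = +1.40 D

d_i = +91.9 cm.
1/f = 1/d_o + 1/d_i = 1/(325) + 1/(91.9) = 0.01396 cm⁻¹.
f = 71.64 cm = 0.7164 m, so P = 1/f = +1.40 D.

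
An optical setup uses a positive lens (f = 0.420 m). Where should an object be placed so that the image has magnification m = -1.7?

0.667 m

m = −d_i/d_o ⇒ d_i = −m·d_o.
1/f = 1/d_o + 1/d_i = 1/d_o − 1/(m·d_o) = (1 − 1/m)/d_o, so d_o = f(1 − 1/m) = (0.4200)(1 − 1/(-1.7)) = 0.667 m.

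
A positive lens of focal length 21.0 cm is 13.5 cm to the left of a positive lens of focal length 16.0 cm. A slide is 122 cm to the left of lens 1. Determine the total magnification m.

m = -0.119

Lens 1: 1/d_i1 = 1/(21.0) − 1/(122) = 0.03942, so d_i1 = 25.37 cm; m₁ = −d_i1/d_o1 = -0.2080.
d_o2 = 13.5 − (25.37) = -11.87 cm (virtual object).
Lens 2: 1/d_i2 = 1/(16.0) − 1/(-11.87) = 0.1467, so d_i2 = 6.814 cm; m₂ = −d_i2/d_o2 = +0.5741.
m = m₁·m₂ = (-0.2080)(+0.5741) = -0.119.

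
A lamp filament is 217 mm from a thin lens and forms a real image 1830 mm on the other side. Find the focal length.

Real image ⇒ d_i = +1830 mm.
1/f = 1/d_o + 1/d_i = 1/(217) + 1/(1830) = 0.005155, so f = 194 mm.
Since f is positive, the thin lens is converging.

f = 194 mm (converging)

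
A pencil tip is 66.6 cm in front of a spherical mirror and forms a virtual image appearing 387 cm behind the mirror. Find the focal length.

Virtual image ⇒ d_i = −387 cm.
1/f = 1/d_o + 1/d_i = 1/(66.6) + 1/(-387) = 0.01243, so f = 80.4 cm.
Since f is positive, the spherical mirror is concave.

f = 80.4 cm (concave)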